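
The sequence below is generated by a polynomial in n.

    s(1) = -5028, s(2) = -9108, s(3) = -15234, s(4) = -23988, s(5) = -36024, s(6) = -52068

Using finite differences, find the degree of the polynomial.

4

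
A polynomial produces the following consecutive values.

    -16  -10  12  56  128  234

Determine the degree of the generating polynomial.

D1: 6, 22, 44, 72, 106
D2: 16, 22, 28, 34
D3: 6, 6, 6
The third differences are constant, so the polynomial has degree 3.

3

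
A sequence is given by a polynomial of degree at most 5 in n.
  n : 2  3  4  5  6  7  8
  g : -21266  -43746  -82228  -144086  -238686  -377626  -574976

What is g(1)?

-9166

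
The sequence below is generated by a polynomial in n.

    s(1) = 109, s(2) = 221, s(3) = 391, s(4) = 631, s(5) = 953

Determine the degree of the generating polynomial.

3

112, 170, 240, 322
58, 70, 82
12, 12
The third differences are constant, so the polynomial has degree 3.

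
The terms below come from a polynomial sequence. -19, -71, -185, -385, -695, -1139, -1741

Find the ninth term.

-3515

-52  -114  -200  -310  -444  -602
-62  -86  -110  -134  -158
-24  -24  -24  -24
The third differences are constant (-24).
-158 − 24 = -182;  -602 − 182 = -784;  -1741 − 784 = -2525
-182 − 24 = -206;  -784 − 206 = -990;  -2525 − 990 = -3515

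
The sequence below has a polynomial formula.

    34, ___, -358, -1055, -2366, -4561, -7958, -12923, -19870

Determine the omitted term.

-53

Using the last 7 terms:
First differences: -697  -1311  -2195  -3397  -4965  -6947
Second differences: -614  -884  -1202  -1568  -1982
Third differences: -270  -318  -366  -414
Fourth differences: -48  -48  -48
Constant fourth difference = -48.
Extend backward: -270 + 48 = -222;  -614 + 222 = -392;  -697 + 392 = -305;  -358 + 305 = -53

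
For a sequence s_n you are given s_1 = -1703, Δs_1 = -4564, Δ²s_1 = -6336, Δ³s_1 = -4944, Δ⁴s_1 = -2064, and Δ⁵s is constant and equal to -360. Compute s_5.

Build the table forward from the leading diagonal:
Δ⁵: -360, -360, -360, -360, -360
Δ⁴: -2064, -2424, -2784, -3144, -3504
Δ³: -4944, -7008, -9432, -12216, -15360
Δ²: -6336, -11280, -18288, -27720, -39936
Δ: -4564, -10900, -22180, -40468, -68188
s: -1703, -6267, -17167, -39347, -79815

-79815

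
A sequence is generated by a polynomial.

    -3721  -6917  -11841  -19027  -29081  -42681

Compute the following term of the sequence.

-60577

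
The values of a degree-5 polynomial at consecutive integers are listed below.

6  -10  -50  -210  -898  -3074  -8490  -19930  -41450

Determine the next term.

-78618

Δ: -16, -40, -160, -688, -2176, -5416, -11440, -21520
Δ²: -24, -120, -528, -1488, -3240, -6024, -10080
Δ³: -96, -408, -960, -1752, -2784, -4056
Δ⁴: -312, -552, -792, -1032, -1272
Δ⁵: -240, -240, -240, -240
Constant fifth difference = -240, so extend:
-1272 − 240 = -1512;  -4056 − 1512 = -5568;  -10080 − 5568 = -15648;  -21520 − 15648 = -37168;  -41450 − 37168 = -78618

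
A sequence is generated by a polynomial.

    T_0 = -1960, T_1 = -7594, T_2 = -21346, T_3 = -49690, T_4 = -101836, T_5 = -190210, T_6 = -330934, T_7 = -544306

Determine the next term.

-855280

First differences: -5634, -13752, -28344, -52146, -88374, -140724, -213372
Second differences: -8118, -14592, -23802, -36228, -52350, -72648
Third differences: -6474, -9210, -12426, -16122, -20298
Fourth differences: -2736, -3216, -3696, -4176
Fifth differences: -480, -480, -480
The fifth differences are constant (-480).
-4176 − 480 = -4656;  -20298 − 4656 = -24954;  -72648 − 24954 = -97602;  -213372 − 97602 = -310974;  -544306 − 310974 = -855280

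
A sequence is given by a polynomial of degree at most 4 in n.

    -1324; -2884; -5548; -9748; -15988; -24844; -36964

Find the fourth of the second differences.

-2616

Δ: -1560, -2664, -4200, -6240, -8856, -12120
Δ²: -1104, -1536, -2040, -2616, -3264
Δ³: -432, -504, -576, -648
Δ⁴: -72, -72, -72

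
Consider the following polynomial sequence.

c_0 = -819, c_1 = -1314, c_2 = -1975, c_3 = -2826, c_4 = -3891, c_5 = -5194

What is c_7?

-8610

-495, -661, -851, -1065, -1303
-166, -190, -214, -238
-24, -24, -24
The third differences are constant (-24).
-238 − 24 = -262;  -1303 − 262 = -1565;  -5194 − 1565 = -6759
-262 − 24 = -286;  -1565 − 286 = -1851;  -6759 − 1851 = -8610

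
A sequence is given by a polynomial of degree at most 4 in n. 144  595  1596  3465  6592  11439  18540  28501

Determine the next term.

42000

First differences: 451 , 1001 , 1869 , 3127 , 4847 , 7101 , 9961
Second differences: 550 , 868 , 1258 , 1720 , 2254 , 2860
Third differences: 318 , 390 , 462 , 534 , 606
Fourth differences: 72 , 72 , 72 , 72
Constant fourth difference = 72, so extend:
606 + 72 = 678;  2860 + 678 = 3538;  9961 + 3538 = 13499;  28501 + 13499 = 42000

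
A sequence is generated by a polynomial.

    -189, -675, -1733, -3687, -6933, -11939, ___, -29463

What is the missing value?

Using the first 6 terms:
Δ: -486  -1058  -1954  -3246  -5006
Δ²: -572  -896  -1292  -1760
Δ³: -324  -396  -468
Δ⁴: -72  -72
Constant fourth difference = -72.
Extend forward: -468 − 72 = -540;  -1760 − 540 = -2300;  -5006 − 2300 = -7306;  -11939 − 7306 = -19245

-19245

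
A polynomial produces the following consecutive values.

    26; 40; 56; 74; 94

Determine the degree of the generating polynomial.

First differences: 14, 16, 18, 20
Second differences: 2, 2, 2
The second differences are constant, so the polynomial has degree 2.

2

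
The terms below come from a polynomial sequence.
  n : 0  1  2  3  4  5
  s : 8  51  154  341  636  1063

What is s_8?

3376

Δ: 43 , 103 , 187 , 295 , 427
Δ²: 60 , 84 , 108 , 132
Δ³: 24 , 24 , 24
The third differences are constant (24).
132 + 24 = 156;  427 + 156 = 583;  1063 + 583 = 1646
156 + 24 = 180;  583 + 180 = 763;  1646 + 763 = 2409
180 + 24 = 204;  763 + 204 = 967;  2409 + 967 = 3376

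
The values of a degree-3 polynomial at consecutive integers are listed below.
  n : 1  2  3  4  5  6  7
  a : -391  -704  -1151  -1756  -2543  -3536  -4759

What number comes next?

-6236

-313, -447, -605, -787, -993, -1223
-134, -158, -182, -206, -230
-24, -24, -24, -24
The third differences are constant (-24).
-230 − 24 = -254;  -1223 − 254 = -1477;  -4759 − 1477 = -6236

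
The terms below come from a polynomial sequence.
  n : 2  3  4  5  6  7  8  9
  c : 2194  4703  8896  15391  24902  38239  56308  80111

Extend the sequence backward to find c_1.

847

2509, 4193, 6495, 9511, 13337, 18069, 23803
1684, 2302, 3016, 3826, 4732, 5734
618, 714, 810, 906, 1002
96, 96, 96, 96
The fourth differences are constant at 96.
Work back: 618 − 96 = 522;  1684 − 522 = 1162;  2509 − 1162 = 1347;  2194 − 1347 = 847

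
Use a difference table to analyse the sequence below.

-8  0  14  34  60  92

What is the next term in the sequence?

130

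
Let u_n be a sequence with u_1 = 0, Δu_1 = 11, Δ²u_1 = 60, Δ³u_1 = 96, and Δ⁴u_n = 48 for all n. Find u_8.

Build the table forward from the leading diagonal:
D4: 48, 48, 48, 48, 48, 48, 48, 48
D3: 96, 144, 192, 240, 288, 336, 384, 432
D2: 60, 156, 300, 492, 732, 1020, 1356, 1740
D1: 11, 71, 227, 527, 1019, 1751, 2771, 4127
u: 0, 11, 82, 309, 836, 1855, 3606, 6377

6377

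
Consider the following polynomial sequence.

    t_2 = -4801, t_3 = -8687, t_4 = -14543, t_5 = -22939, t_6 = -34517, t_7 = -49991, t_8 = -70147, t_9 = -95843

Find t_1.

-3886, -5856, -8396, -11578, -15474, -20156, -25696
-1970, -2540, -3182, -3896, -4682, -5540
-570, -642, -714, -786, -858
-72, -72, -72, -72
The fourth differences are constant at -72.
Work back: -570 + 72 = -498;  -1970 + 498 = -1472;  -3886 + 1472 = -2414;  -4801 + 2414 = -2387

-2387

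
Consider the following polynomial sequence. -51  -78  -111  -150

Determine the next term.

-27  -33  -39
-6  -6
The second differences are constant (-6).
-39 − 6 = -45;  -150 − 45 = -195

-195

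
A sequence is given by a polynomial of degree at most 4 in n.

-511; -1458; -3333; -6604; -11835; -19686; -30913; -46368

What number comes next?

Δ: -947 , -1875 , -3271 , -5231 , -7851 , -11227 , -15455
Δ²: -928 , -1396 , -1960 , -2620 , -3376 , -4228
Δ³: -468 , -564 , -660 , -756 , -852
Δ⁴: -96 , -96 , -96 , -96
Fourth differences constant at -96.
-852 − 96 = -948;  -4228 − 948 = -5176;  -15455 − 5176 = -20631;  -46368 − 20631 = -66999

-66999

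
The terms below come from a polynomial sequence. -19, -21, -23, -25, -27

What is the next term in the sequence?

D1: -2  -2  -2  -2
The first differences are constant (-2).
-27 − 2 = -29

-29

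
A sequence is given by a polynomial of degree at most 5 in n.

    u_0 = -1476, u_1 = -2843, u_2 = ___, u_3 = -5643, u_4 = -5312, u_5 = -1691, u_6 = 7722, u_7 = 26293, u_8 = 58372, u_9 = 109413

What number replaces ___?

-4442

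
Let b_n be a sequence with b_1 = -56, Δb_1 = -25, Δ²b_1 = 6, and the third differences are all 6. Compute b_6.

-61

Build the table forward from the leading diagonal:
D3: 6  6  6  6  6  6
D2: 6  12  18  24  30  36
D1: -25  -19  -7  11  35  65
b: -56  -81  -100  -107  -96  -61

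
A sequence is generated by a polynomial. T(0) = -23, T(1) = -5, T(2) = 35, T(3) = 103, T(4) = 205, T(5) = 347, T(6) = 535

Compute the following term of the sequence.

775

D1: 18 , 40 , 68 , 102 , 142 , 188
D2: 22 , 28 , 34 , 40 , 46
D3: 6 , 6 , 6 , 6
Third differences constant at 6.
46 + 6 = 52;  188 + 52 = 240;  535 + 240 = 775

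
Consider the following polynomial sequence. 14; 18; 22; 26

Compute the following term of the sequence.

D1: 4, 4, 4
First differences constant at 4.
26 + 4 = 30

30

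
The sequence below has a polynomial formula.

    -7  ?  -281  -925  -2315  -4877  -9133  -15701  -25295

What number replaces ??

-53

Using the last 7 terms:
-644  -1390  -2562  -4256  -6568  -9594
-746  -1172  -1694  -2312  -3026
-426  -522  -618  -714
-96  -96  -96
Constant fourth difference = -96.
Extend backward: -426 + 96 = -330;  -746 + 330 = -416;  -644 + 416 = -228;  -281 + 228 = -53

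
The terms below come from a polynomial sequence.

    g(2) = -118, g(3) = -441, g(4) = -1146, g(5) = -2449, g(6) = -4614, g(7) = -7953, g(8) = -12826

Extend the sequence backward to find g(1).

-9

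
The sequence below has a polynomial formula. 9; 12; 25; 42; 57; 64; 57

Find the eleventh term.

Δ: 3, 13, 17, 15, 7, -7
Δ²: 10, 4, -2, -8, -14
Δ³: -6, -6, -6, -6
Constant third difference = -6, so extend:
-14 − 6 = -20;  -7 − 20 = -27;  57 − 27 = 30
-20 − 6 = -26;  -27 − 26 = -53;  30 − 53 = -23
-26 − 6 = -32;  -53 − 32 = -85;  -23 − 85 = -108
-32 − 6 = -38;  -85 − 38 = -123;  -108 − 123 = -231

-231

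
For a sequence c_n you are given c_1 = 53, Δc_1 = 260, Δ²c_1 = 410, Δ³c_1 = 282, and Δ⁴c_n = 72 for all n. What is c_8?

22873

Build the table forward from the leading diagonal:
Fourth differences: 72  72  72  72  72  72  72  72
Third differences: 282  354  426  498  570  642  714  786
Second differences: 410  692  1046  1472  1970  2540  3182  3896
First differences: 260  670  1362  2408  3880  5850  8390  11572
c: 53  313  983  2345  4753  8633  14483  22873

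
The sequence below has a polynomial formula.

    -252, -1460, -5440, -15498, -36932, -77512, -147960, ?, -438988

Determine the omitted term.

-262430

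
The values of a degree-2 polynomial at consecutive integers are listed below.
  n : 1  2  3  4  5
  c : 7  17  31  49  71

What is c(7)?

127

10, 14, 18, 22
4, 4, 4
Second differences constant at 4.
22 + 4 = 26;  71 + 26 = 97
26 + 4 = 30;  97 + 30 = 127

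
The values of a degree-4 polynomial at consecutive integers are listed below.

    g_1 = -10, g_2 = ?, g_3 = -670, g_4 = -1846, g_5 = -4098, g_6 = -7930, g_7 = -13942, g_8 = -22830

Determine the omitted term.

-162

Using the last 6 terms:
-1176  -2252  -3832  -6012  -8888
-1076  -1580  -2180  -2876
-504  -600  -696
-96  -96
Constant fourth difference = -96.
Extend backward: -504 + 96 = -408;  -1076 + 408 = -668;  -1176 + 668 = -508;  -670 + 508 = -162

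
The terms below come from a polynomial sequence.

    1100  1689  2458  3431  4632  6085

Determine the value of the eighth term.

9843

D1: 589, 769, 973, 1201, 1453
D2: 180, 204, 228, 252
D3: 24, 24, 24
Constant third difference = 24, so extend:
252 + 24 = 276;  1453 + 276 = 1729;  6085 + 1729 = 7814
276 + 24 = 300;  1729 + 300 = 2029;  7814 + 2029 = 9843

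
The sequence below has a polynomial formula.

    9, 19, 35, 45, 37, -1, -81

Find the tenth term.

-693

10 , 16 , 10 , -8 , -38 , -80
6 , -6 , -18 , -30 , -42
-12 , -12 , -12 , -12
Third differences constant at -12.
-42 − 12 = -54;  -80 − 54 = -134;  -81 − 134 = -215
-54 − 12 = -66;  -134 − 66 = -200;  -215 − 200 = -415
-66 − 12 = -78;  -200 − 78 = -278;  -415 − 278 = -693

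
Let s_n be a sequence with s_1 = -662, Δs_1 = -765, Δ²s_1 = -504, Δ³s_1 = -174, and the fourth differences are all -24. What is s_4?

Build the table forward from the leading diagonal:
Fourth differences: -24, -24, -24, -24
Third differences: -174, -198, -222, -246
Second differences: -504, -678, -876, -1098
First differences: -765, -1269, -1947, -2823
s: -662, -1427, -2696, -4643

-4643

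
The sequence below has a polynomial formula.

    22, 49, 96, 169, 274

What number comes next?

417

Δ: 27 , 47 , 73 , 105
Δ²: 20 , 26 , 32
Δ³: 6 , 6
The third differences are constant (6).
32 + 6 = 38;  105 + 38 = 143;  274 + 143 = 417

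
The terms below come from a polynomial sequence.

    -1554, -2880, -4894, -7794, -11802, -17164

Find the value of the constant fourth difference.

-24

First differences: -1326, -2014, -2900, -4008, -5362
Second differences: -688, -886, -1108, -1354
Third differences: -198, -222, -246
Fourth differences: -24, -24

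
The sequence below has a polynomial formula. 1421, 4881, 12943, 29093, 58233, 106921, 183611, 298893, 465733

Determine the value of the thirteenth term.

D1: 3460, 8062, 16150, 29140, 48688, 76690, 115282, 166840
D2: 4602, 8088, 12990, 19548, 28002, 38592, 51558
D3: 3486, 4902, 6558, 8454, 10590, 12966
D4: 1416, 1656, 1896, 2136, 2376
D5: 240, 240, 240, 240
The fifth differences are constant (240).
2376 + 240 = 2616;  12966 + 2616 = 15582;  51558 + 15582 = 67140;  166840 + 67140 = 233980;  465733 + 233980 = 699713
2616 + 240 = 2856;  15582 + 2856 = 18438;  67140 + 18438 = 85578;  233980 + 85578 = 319558;  699713 + 319558 = 1019271
2856 + 240 = 3096;  18438 + 3096 = 21534;  85578 + 21534 = 107112;  319558 + 107112 = 426670;  1019271 + 426670 = 1445941
3096 + 240 = 3336;  21534 + 3336 = 24870;  107112 + 24870 = 131982;  426670 + 131982 = 558652;  1445941 + 558652 = 2004593

2004593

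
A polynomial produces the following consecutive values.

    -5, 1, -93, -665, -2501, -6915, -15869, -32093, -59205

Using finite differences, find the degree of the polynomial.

5

6, -94, -572, -1836, -4414, -8954, -16224, -27112
-100, -478, -1264, -2578, -4540, -7270, -10888
-378, -786, -1314, -1962, -2730, -3618
-408, -528, -648, -768, -888
-120, -120, -120, -120
The fifth differences are constant, so the polynomial has degree 5.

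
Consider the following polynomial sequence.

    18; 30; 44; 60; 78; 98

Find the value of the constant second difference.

2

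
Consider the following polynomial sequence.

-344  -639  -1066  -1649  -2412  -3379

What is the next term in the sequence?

-295 , -427 , -583 , -763 , -967
-132 , -156 , -180 , -204
-24 , -24 , -24
Third differences constant at -24.
-204 − 24 = -228;  -967 − 228 = -1195;  -3379 − 1195 = -4574

-4574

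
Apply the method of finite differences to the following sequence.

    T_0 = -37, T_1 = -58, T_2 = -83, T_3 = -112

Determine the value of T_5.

-182

-21, -25, -29
-4, -4
The second differences are constant (-4).
-29 − 4 = -33;  -112 − 33 = -145
-33 − 4 = -37;  -145 − 37 = -182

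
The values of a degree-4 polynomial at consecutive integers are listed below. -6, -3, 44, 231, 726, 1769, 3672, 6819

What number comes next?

3, 47, 187, 495, 1043, 1903, 3147
44, 140, 308, 548, 860, 1244
96, 168, 240, 312, 384
72, 72, 72, 72
Fourth differences constant at 72.
384 + 72 = 456;  1244 + 456 = 1700;  3147 + 1700 = 4847;  6819 + 4847 = 11666

11666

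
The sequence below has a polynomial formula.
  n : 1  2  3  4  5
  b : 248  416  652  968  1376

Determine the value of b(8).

3272

First differences: 168  236  316  408
Second differences: 68  80  92
Third differences: 12  12
Third differences constant at 12.
92 + 12 = 104;  408 + 104 = 512;  1376 + 512 = 1888
104 + 12 = 116;  512 + 116 = 628;  1888 + 628 = 2516
116 + 12 = 128;  628 + 128 = 756;  2516 + 756 = 3272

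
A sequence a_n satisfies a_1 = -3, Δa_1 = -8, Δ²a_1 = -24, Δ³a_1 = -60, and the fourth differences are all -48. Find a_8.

Build the table forward from the leading diagonal:
D4: -48, -48, -48, -48, -48, -48, -48, -48
D3: -60, -108, -156, -204, -252, -300, -348, -396
D2: -24, -84, -192, -348, -552, -804, -1104, -1452
D1: -8, -32, -116, -308, -656, -1208, -2012, -3116
a: -3, -11, -43, -159, -467, -1123, -2331, -4343

-4343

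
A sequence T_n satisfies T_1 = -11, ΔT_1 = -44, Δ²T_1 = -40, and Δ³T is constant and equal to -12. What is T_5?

Build the table forward from the leading diagonal:
D3: -12  -12  -12  -12  -12
D2: -40  -52  -64  -76  -88
D1: -44  -84  -136  -200  -276
T: -11  -55  -139  -275  -475

-475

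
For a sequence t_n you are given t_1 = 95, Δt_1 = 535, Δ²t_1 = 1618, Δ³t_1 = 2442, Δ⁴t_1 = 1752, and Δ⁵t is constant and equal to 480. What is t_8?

Build the table forward from the leading diagonal:
D5: 480  480  480  480  480  480  480  480
D4: 1752  2232  2712  3192  3672  4152  4632  5112
D3: 2442  4194  6426  9138  12330  16002  20154  24786
D2: 1618  4060  8254  14680  23818  36148  52150  72304
D1: 535  2153  6213  14467  29147  52965  89113  141263
t: 95  630  2783  8996  23463  52610  105575  194688

194688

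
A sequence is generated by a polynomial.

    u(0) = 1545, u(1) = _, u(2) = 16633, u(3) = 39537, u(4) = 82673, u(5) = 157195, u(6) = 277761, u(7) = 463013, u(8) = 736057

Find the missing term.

Using the last 7 terms:
22904  43136  74522  120566  185252  273044
20232  31386  46044  64686  87792
11154  14658  18642  23106
3504  3984  4464
480  480
Constant fifth difference = 480.
Extend backward: 3504 − 480 = 3024;  11154 − 3024 = 8130;  20232 − 8130 = 12102;  22904 − 12102 = 10802;  16633 − 10802 = 5831

5831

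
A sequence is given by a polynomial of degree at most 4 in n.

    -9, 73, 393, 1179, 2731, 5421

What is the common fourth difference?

Δ: 82, 320, 786, 1552, 2690
Δ²: 238, 466, 766, 1138
Δ³: 228, 300, 372
Δ⁴: 72, 72

72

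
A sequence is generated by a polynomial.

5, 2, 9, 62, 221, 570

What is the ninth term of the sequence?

D1: -3  7  53  159  349
D2: 10  46  106  190
D3: 36  60  84
D4: 24  24
The fourth differences are constant (24).
84 + 24 = 108;  190 + 108 = 298;  349 + 298 = 647;  570 + 647 = 1217
108 + 24 = 132;  298 + 132 = 430;  647 + 430 = 1077;  1217 + 1077 = 2294
132 + 24 = 156;  430 + 156 = 586;  1077 + 586 = 1663;  2294 + 1663 = 3957

3957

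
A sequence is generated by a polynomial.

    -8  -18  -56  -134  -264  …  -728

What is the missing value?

-458

Using the first 5 terms:
-10, -38, -78, -130
-28, -40, -52
-12, -12
Constant third difference = -12.
Extend forward: -52 − 12 = -64;  -130 − 64 = -194;  -264 − 194 = -458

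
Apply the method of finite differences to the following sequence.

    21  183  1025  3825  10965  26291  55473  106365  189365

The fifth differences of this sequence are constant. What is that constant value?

360

First differences: 162, 842, 2800, 7140, 15326, 29182, 50892, 83000
Second differences: 680, 1958, 4340, 8186, 13856, 21710, 32108
Third differences: 1278, 2382, 3846, 5670, 7854, 10398
Fourth differences: 1104, 1464, 1824, 2184, 2544
Fifth differences: 360, 360, 360, 360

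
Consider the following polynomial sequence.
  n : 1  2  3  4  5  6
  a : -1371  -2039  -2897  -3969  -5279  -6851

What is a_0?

-869

-668, -858, -1072, -1310, -1572
-190, -214, -238, -262
-24, -24, -24
The third differences are constant at -24.
Work back: -190 + 24 = -166;  -668 + 166 = -502;  -1371 + 502 = -869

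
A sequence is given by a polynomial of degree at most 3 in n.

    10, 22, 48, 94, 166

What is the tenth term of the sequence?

1126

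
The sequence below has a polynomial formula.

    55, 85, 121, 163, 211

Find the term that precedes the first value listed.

30  36  42  48
6  6  6
The second differences are constant at 6.
Work back: 30 − 6 = 24;  55 − 24 = 31

31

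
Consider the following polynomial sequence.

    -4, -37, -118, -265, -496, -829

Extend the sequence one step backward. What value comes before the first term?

-1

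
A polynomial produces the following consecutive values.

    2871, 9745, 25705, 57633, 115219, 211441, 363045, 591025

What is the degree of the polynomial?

5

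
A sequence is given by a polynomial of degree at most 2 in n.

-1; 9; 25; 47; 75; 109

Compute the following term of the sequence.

149

10 , 16 , 22 , 28 , 34
6 , 6 , 6 , 6
Second differences constant at 6.
34 + 6 = 40;  109 + 40 = 149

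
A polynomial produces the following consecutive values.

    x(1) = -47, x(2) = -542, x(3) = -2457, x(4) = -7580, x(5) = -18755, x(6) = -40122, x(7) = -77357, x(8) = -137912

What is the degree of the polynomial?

First differences: -495, -1915, -5123, -11175, -21367, -37235, -60555
Second differences: -1420, -3208, -6052, -10192, -15868, -23320
Third differences: -1788, -2844, -4140, -5676, -7452
Fourth differences: -1056, -1296, -1536, -1776
Fifth differences: -240, -240, -240
The fifth differences are constant, so the polynomial has degree 5.

5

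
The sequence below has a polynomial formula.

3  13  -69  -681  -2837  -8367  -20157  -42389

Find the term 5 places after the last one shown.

-577509

Δ: 10 , -82 , -612 , -2156 , -5530 , -11790 , -22232
Δ²: -92 , -530 , -1544 , -3374 , -6260 , -10442
Δ³: -438 , -1014 , -1830 , -2886 , -4182
Δ⁴: -576 , -816 , -1056 , -1296
Δ⁵: -240 , -240 , -240
Fifth differences constant at -240.
-1296 − 240 = -1536;  -4182 − 1536 = -5718;  -10442 − 5718 = -16160;  -22232 − 16160 = -38392;  -42389 − 38392 = -80781
-1536 − 240 = -1776;  -5718 − 1776 = -7494;  -16160 − 7494 = -23654;  -38392 − 23654 = -62046;  -80781 − 62046 = -142827
-1776 − 240 = -2016;  -7494 − 2016 = -9510;  -23654 − 9510 = -33164;  -62046 − 33164 = -95210;  -142827 − 95210 = -238037
-2016 − 240 = -2256;  -9510 − 2256 = -11766;  -33164 − 11766 = -44930;  -95210 − 44930 = -140140;  -238037 − 140140 = -378177
-2256 − 240 = -2496;  -11766 − 2496 = -14262;  -44930 − 14262 = -59192;  -140140 − 59192 = -199332;  -378177 − 199332 = -577509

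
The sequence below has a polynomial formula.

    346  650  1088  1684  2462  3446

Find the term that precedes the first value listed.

First differences: 304, 438, 596, 778, 984
Second differences: 134, 158, 182, 206
Third differences: 24, 24, 24
The third differences are constant at 24.
Work back: 134 − 24 = 110;  304 − 110 = 194;  346 − 194 = 152

152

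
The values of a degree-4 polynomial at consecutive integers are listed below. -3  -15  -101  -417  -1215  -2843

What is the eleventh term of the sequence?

D1: -12, -86, -316, -798, -1628
D2: -74, -230, -482, -830
D3: -156, -252, -348
D4: -96, -96
Fourth differences constant at -96.
-348 − 96 = -444;  -830 − 444 = -1274;  -1628 − 1274 = -2902;  -2843 − 2902 = -5745
-444 − 96 = -540;  -1274 − 540 = -1814;  -2902 − 1814 = -4716;  -5745 − 4716 = -10461
-540 − 96 = -636;  -1814 − 636 = -2450;  -4716 − 2450 = -7166;  -10461 − 7166 = -17627
-636 − 96 = -732;  -2450 − 732 = -3182;  -7166 − 3182 = -10348;  -17627 − 10348 = -27975
-732 − 96 = -828;  -3182 − 828 = -4010;  -10348 − 4010 = -14358;  -27975 − 14358 = -42333

-42333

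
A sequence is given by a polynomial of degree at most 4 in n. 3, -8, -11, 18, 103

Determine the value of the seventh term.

537

First differences: -11, -3, 29, 85
Second differences: 8, 32, 56
Third differences: 24, 24
Constant third difference = 24, so extend:
56 + 24 = 80;  85 + 80 = 165;  103 + 165 = 268
80 + 24 = 104;  165 + 104 = 269;  268 + 269 = 537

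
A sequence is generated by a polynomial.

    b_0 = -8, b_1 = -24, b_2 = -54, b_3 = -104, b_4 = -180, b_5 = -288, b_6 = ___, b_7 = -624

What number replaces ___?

Using the first 6 terms:
Δ: -16, -30, -50, -76, -108
Δ²: -14, -20, -26, -32
Δ³: -6, -6, -6
Constant third difference = -6.
Extend forward: -32 − 6 = -38;  -108 − 38 = -146;  -288 − 146 = -434

-434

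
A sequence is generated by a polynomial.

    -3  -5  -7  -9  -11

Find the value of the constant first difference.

First differences: -2, -2, -2, -2

-2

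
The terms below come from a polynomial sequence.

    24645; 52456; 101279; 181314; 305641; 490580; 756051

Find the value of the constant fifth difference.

D1: 27811, 48823, 80035, 124327, 184939, 265471
D2: 21012, 31212, 44292, 60612, 80532
D3: 10200, 13080, 16320, 19920
D4: 2880, 3240, 3600
D5: 360, 360

360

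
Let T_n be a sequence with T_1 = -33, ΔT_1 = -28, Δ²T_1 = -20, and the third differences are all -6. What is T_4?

Build the table forward from the leading diagonal:
D3: -6, -6, -6, -6
D2: -20, -26, -32, -38
D1: -28, -48, -74, -106
T: -33, -61, -109, -183

-183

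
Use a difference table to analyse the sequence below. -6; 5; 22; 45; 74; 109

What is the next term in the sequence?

Δ: 11 , 17 , 23 , 29 , 35
Δ²: 6 , 6 , 6 , 6
The second differences are constant (6).
35 + 6 = 41;  109 + 41 = 150

150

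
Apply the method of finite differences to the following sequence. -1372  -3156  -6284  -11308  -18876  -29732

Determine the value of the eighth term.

-1784, -3128, -5024, -7568, -10856
-1344, -1896, -2544, -3288
-552, -648, -744
-96, -96
Fourth differences constant at -96.
-744 − 96 = -840;  -3288 − 840 = -4128;  -10856 − 4128 = -14984;  -29732 − 14984 = -44716
-840 − 96 = -936;  -4128 − 936 = -5064;  -14984 − 5064 = -20048;  -44716 − 20048 = -64764

-64764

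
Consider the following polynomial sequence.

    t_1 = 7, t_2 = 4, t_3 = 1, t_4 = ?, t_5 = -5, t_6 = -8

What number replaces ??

-2

Using the first 3 terms:
Δ: -3  -3
Constant first difference = -3.
Extend forward: 1 − 3 = -2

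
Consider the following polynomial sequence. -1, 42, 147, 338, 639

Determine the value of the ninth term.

3423

First differences: 43, 105, 191, 301
Second differences: 62, 86, 110
Third differences: 24, 24
Constant third difference = 24, so extend:
110 + 24 = 134;  301 + 134 = 435;  639 + 435 = 1074
134 + 24 = 158;  435 + 158 = 593;  1074 + 593 = 1667
158 + 24 = 182;  593 + 182 = 775;  1667 + 775 = 2442
182 + 24 = 206;  775 + 206 = 981;  2442 + 981 = 3423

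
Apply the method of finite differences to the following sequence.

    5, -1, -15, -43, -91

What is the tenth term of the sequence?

First differences: -6 , -14 , -28 , -48
Second differences: -8 , -14 , -20
Third differences: -6 , -6
Third differences constant at -6.
-20 − 6 = -26;  -48 − 26 = -74;  -91 − 74 = -165
-26 − 6 = -32;  -74 − 32 = -106;  -165 − 106 = -271
-32 − 6 = -38;  -106 − 38 = -144;  -271 − 144 = -415
-38 − 6 = -44;  -144 − 44 = -188;  -415 − 188 = -603
-44 − 6 = -50;  -188 − 50 = -238;  -603 − 238 = -841

-841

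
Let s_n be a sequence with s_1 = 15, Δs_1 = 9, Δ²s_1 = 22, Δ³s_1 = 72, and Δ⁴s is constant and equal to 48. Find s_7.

2559

Build the table forward from the leading diagonal:
Δ⁴: 48  48  48  48  48  48  48
Δ³: 72  120  168  216  264  312  360
Δ²: 22  94  214  382  598  862  1174
Δ: 9  31  125  339  721  1319  2181
s: 15  24  55  180  519  1240  2559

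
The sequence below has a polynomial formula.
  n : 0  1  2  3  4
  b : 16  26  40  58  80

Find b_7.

170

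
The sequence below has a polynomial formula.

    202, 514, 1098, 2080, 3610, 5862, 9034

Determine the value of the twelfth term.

47304

312 , 584 , 982 , 1530 , 2252 , 3172
272 , 398 , 548 , 722 , 920
126 , 150 , 174 , 198
24 , 24 , 24
Fourth differences constant at 24.
198 + 24 = 222;  920 + 222 = 1142;  3172 + 1142 = 4314;  9034 + 4314 = 13348
222 + 24 = 246;  1142 + 246 = 1388;  4314 + 1388 = 5702;  13348 + 5702 = 19050
246 + 24 = 270;  1388 + 270 = 1658;  5702 + 1658 = 7360;  19050 + 7360 = 26410
270 + 24 = 294;  1658 + 294 = 1952;  7360 + 1952 = 9312;  26410 + 9312 = 35722
294 + 24 = 318;  1952 + 318 = 2270;  9312 + 2270 = 11582;  35722 + 11582 = 47304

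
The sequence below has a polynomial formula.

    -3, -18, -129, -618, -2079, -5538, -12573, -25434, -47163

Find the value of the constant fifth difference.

D1: -15, -111, -489, -1461, -3459, -7035, -12861, -21729
D2: -96, -378, -972, -1998, -3576, -5826, -8868
D3: -282, -594, -1026, -1578, -2250, -3042
D4: -312, -432, -552, -672, -792
D5: -120, -120, -120, -120

-120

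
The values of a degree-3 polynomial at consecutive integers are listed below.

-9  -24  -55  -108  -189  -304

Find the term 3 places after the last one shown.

-913

D1: -15 , -31 , -53 , -81 , -115
D2: -16 , -22 , -28 , -34
D3: -6 , -6 , -6
The third differences are constant (-6).
-34 − 6 = -40;  -115 − 40 = -155;  -304 − 155 = -459
-40 − 6 = -46;  -155 − 46 = -201;  -459 − 201 = -660
-46 − 6 = -52;  -201 − 52 = -253;  -660 − 253 = -913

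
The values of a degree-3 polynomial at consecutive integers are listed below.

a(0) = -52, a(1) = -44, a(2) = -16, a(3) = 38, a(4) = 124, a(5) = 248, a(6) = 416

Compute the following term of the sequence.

634

First differences: 8 , 28 , 54 , 86 , 124 , 168
Second differences: 20 , 26 , 32 , 38 , 44
Third differences: 6 , 6 , 6 , 6
The third differences are constant (6).
44 + 6 = 50;  168 + 50 = 218;  416 + 218 = 634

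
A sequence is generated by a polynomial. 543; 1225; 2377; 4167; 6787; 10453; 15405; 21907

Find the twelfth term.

D1: 682, 1152, 1790, 2620, 3666, 4952, 6502
D2: 470, 638, 830, 1046, 1286, 1550
D3: 168, 192, 216, 240, 264
D4: 24, 24, 24, 24
Constant fourth difference = 24, so extend:
264 + 24 = 288;  1550 + 288 = 1838;  6502 + 1838 = 8340;  21907 + 8340 = 30247
288 + 24 = 312;  1838 + 312 = 2150;  8340 + 2150 = 10490;  30247 + 10490 = 40737
312 + 24 = 336;  2150 + 336 = 2486;  10490 + 2486 = 12976;  40737 + 12976 = 53713
336 + 24 = 360;  2486 + 360 = 2846;  12976 + 2846 = 15822;  53713 + 15822 = 69535

69535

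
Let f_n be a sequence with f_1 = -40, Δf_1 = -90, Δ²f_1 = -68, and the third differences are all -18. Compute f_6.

Build the table forward from the leading diagonal:
Third differences: -18, -18, -18, -18, -18, -18
Second differences: -68, -86, -104, -122, -140, -158
First differences: -90, -158, -244, -348, -470, -610
f: -40, -130, -288, -532, -880, -1350

-1350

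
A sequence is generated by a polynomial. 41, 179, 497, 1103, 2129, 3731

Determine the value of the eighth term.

138 , 318 , 606 , 1026 , 1602
180 , 288 , 420 , 576
108 , 132 , 156
24 , 24
Fourth differences constant at 24.
156 + 24 = 180;  576 + 180 = 756;  1602 + 756 = 2358;  3731 + 2358 = 6089
180 + 24 = 204;  756 + 204 = 960;  2358 + 960 = 3318;  6089 + 3318 = 9407

9407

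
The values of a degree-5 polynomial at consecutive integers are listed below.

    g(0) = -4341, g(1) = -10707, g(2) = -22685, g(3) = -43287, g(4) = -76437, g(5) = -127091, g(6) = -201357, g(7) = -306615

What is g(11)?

-1236407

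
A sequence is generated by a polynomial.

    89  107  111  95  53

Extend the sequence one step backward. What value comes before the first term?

Δ: 18  4  -16  -42
Δ²: -14  -20  -26
Δ³: -6  -6
The third differences are constant at -6.
Work back: -14 + 6 = -8;  18 + 8 = 26;  89 − 26 = 63

63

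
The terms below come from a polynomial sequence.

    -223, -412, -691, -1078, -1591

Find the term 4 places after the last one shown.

-189, -279, -387, -513
-90, -108, -126
-18, -18
Third differences constant at -18.
-126 − 18 = -144;  -513 − 144 = -657;  -1591 − 657 = -2248
-144 − 18 = -162;  -657 − 162 = -819;  -2248 − 819 = -3067
-162 − 18 = -180;  -819 − 180 = -999;  -3067 − 999 = -4066
-180 − 18 = -198;  -999 − 198 = -1197;  -4066 − 1197 = -5263

-5263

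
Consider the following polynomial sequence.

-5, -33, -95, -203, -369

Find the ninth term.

Δ: -28, -62, -108, -166
Δ²: -34, -46, -58
Δ³: -12, -12
Third differences constant at -12.
-58 − 12 = -70;  -166 − 70 = -236;  -369 − 236 = -605
-70 − 12 = -82;  -236 − 82 = -318;  -605 − 318 = -923
-82 − 12 = -94;  -318 − 94 = -412;  -923 − 412 = -1335
-94 − 12 = -106;  -412 − 106 = -518;  -1335 − 518 = -1853

-1853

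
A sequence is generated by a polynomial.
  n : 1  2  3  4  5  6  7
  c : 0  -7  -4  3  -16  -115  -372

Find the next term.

-889

-7, 3, 7, -19, -99, -257
10, 4, -26, -80, -158
-6, -30, -54, -78
-24, -24, -24
Constant fourth difference = -24, so extend:
-78 − 24 = -102;  -158 − 102 = -260;  -257 − 260 = -517;  -372 − 517 = -889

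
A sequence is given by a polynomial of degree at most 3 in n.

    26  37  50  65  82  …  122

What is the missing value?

Using the first 5 terms:
D1: 11, 13, 15, 17
D2: 2, 2, 2
Constant second difference = 2.
Extend forward: 17 + 2 = 19;  82 + 19 = 101

101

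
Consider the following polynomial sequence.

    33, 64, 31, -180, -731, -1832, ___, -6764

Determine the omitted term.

-3741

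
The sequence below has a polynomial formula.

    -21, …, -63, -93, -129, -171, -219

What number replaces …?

Using the last 5 terms:
Δ: -30  -36  -42  -48
Δ²: -6  -6  -6
Constant second difference = -6.
Extend backward: -30 + 6 = -24;  -63 + 24 = -39

-39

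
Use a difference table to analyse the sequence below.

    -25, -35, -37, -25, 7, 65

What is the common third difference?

6

D1: -10, -2, 12, 32, 58
D2: 8, 14, 20, 26
D3: 6, 6, 6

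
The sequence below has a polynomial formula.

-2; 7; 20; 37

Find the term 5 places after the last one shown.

182

First differences: 9, 13, 17
Second differences: 4, 4
The second differences are constant (4).
17 + 4 = 21;  37 + 21 = 58
21 + 4 = 25;  58 + 25 = 83
25 + 4 = 29;  83 + 29 = 112
29 + 4 = 33;  112 + 33 = 145
33 + 4 = 37;  145 + 37 = 182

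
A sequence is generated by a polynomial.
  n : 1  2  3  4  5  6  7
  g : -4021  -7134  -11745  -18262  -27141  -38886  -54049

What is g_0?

-2046

D1: -3113, -4611, -6517, -8879, -11745, -15163
D2: -1498, -1906, -2362, -2866, -3418
D3: -408, -456, -504, -552
D4: -48, -48, -48
The fourth differences are constant at -48.
Work back: -408 + 48 = -360;  -1498 + 360 = -1138;  -3113 + 1138 = -1975;  -4021 + 1975 = -2046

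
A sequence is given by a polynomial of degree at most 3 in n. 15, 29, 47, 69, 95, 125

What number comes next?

159

D1: 14  18  22  26  30
D2: 4  4  4  4
Second differences constant at 4.
30 + 4 = 34;  125 + 34 = 159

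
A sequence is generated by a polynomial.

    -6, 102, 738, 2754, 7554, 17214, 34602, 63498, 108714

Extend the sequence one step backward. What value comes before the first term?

First differences: 108, 636, 2016, 4800, 9660, 17388, 28896, 45216
Second differences: 528, 1380, 2784, 4860, 7728, 11508, 16320
Third differences: 852, 1404, 2076, 2868, 3780, 4812
Fourth differences: 552, 672, 792, 912, 1032
Fifth differences: 120, 120, 120, 120
The fifth differences are constant at 120.
Work back: 552 − 120 = 432;  852 − 432 = 420;  528 − 420 = 108;  108 − 108 = 0;  -6 + 0 = -6

-6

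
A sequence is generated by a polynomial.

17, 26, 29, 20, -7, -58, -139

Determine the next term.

Δ: 9, 3, -9, -27, -51, -81
Δ²: -6, -12, -18, -24, -30
Δ³: -6, -6, -6, -6
The third differences are constant (-6).
-30 − 6 = -36;  -81 − 36 = -117;  -139 − 117 = -256

-256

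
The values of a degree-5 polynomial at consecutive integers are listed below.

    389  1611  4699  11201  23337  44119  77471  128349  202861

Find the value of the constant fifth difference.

D1: 1222, 3088, 6502, 12136, 20782, 33352, 50878, 74512
D2: 1866, 3414, 5634, 8646, 12570, 17526, 23634
D3: 1548, 2220, 3012, 3924, 4956, 6108
D4: 672, 792, 912, 1032, 1152
D5: 120, 120, 120, 120

120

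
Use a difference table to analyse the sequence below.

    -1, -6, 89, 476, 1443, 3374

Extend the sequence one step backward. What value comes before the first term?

D1: -5  95  387  967  1931
D2: 100  292  580  964
D3: 192  288  384
D4: 96  96
The fourth differences are constant at 96.
Work back: 192 − 96 = 96;  100 − 96 = 4;  -5 − 4 = -9;  -1 + 9 = 8

8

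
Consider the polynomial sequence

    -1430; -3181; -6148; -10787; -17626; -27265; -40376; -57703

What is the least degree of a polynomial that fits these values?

Δ: -1751, -2967, -4639, -6839, -9639, -13111, -17327
Δ²: -1216, -1672, -2200, -2800, -3472, -4216
Δ³: -456, -528, -600, -672, -744
Δ⁴: -72, -72, -72, -72
The fourth differences are constant, so the polynomial has degree 4.

4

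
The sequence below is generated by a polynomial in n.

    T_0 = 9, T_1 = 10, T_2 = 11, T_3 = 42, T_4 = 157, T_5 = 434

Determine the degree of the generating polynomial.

1, 1, 31, 115, 277
0, 30, 84, 162
30, 54, 78
24, 24
The fourth differences are constant, so the polynomial has degree 4.

4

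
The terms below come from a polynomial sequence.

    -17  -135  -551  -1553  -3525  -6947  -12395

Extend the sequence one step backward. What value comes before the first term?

-5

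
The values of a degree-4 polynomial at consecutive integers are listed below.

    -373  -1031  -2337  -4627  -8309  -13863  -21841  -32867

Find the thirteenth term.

First differences: -658, -1306, -2290, -3682, -5554, -7978, -11026
Second differences: -648, -984, -1392, -1872, -2424, -3048
Third differences: -336, -408, -480, -552, -624
Fourth differences: -72, -72, -72, -72
Constant fourth difference = -72, so extend:
-624 − 72 = -696;  -3048 − 696 = -3744;  -11026 − 3744 = -14770;  -32867 − 14770 = -47637
-696 − 72 = -768;  -3744 − 768 = -4512;  -14770 − 4512 = -19282;  -47637 − 19282 = -66919
-768 − 72 = -840;  -4512 − 840 = -5352;  -19282 − 5352 = -24634;  -66919 − 24634 = -91553
-840 − 72 = -912;  -5352 − 912 = -6264;  -24634 − 6264 = -30898;  -91553 − 30898 = -122451
-912 − 72 = -984;  -6264 − 984 = -7248;  -30898 − 7248 = -38146;  -122451 − 38146 = -160597

-160597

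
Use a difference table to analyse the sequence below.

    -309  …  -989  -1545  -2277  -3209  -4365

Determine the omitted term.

Using the last 5 terms:
First differences: -556, -732, -932, -1156
Second differences: -176, -200, -224
Third differences: -24, -24
Constant third difference = -24.
Extend backward: -176 + 24 = -152;  -556 + 152 = -404;  -989 + 404 = -585

-585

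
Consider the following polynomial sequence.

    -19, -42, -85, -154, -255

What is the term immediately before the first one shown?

-10

-23  -43  -69  -101
-20  -26  -32
-6  -6
The third differences are constant at -6.
Work back: -20 + 6 = -14;  -23 + 14 = -9;  -19 + 9 = -10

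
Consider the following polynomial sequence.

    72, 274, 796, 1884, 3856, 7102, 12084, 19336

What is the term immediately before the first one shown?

D1: 202, 522, 1088, 1972, 3246, 4982, 7252
D2: 320, 566, 884, 1274, 1736, 2270
D3: 246, 318, 390, 462, 534
D4: 72, 72, 72, 72
The fourth differences are constant at 72.
Work back: 246 − 72 = 174;  320 − 174 = 146;  202 − 146 = 56;  72 − 56 = 16

16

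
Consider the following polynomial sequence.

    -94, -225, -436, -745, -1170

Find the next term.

D1: -131, -211, -309, -425
D2: -80, -98, -116
D3: -18, -18
The third differences are constant (-18).
-116 − 18 = -134;  -425 − 134 = -559;  -1170 − 559 = -1729

-1729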